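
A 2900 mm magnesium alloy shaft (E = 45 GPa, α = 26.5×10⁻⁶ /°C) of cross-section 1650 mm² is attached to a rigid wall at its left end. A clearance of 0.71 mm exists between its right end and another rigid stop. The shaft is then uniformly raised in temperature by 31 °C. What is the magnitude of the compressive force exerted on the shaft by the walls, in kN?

P ≈ 42.8 kN

If the wall were absent the shaft would grow by αΔT L = 26.5×10⁻⁶ × 31 × 2900 = 2.382 mm.
This exceeds the 0.71 mm gap, so the wall pushes back. The portion of expansion that must be recovered elastically is δ_free − gap = 2.382 − 0.71 = 1.672 mm.
Compatibility: PL/(AE) = 1.672 mm, so σ = P/A = E × (1.672/2900) = 25.95 MPa.
Force on the wall = σA = 25.95 × 1650 mm² = 42.82 kN.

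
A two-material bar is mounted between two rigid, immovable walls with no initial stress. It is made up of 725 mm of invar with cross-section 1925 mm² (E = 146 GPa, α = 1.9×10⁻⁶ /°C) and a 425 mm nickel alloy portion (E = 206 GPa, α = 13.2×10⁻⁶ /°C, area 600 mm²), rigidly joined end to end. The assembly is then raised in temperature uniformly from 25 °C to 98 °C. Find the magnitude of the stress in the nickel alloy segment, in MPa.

If the supports were absent, the total length change would be Σ αᵢΔT Lᵢ = 1.9×10⁻⁶×73×725 + 13.2×10⁻⁶×73×425 = 0.5101 mm.
Since the ends are fixed, an axial force P builds up, equal in every segment, with P · Σ Lᵢ/(AᵢEᵢ) = δ_free.
Σ Lᵢ/(AᵢEᵢ) = 725/(1925×146×10³) + 425/(600×206×10³) = 6.018×10⁻⁶ mm/N.
Hence P = δ_free / Σ(L/AE) = 0.5101/6.018×10⁻⁶ = 84.76 kN (compressive).
σ_{nickel alloy} = P / A = 84760 / 600 = 141.3 MPa.

σ ≈ 141 MPa (compressive)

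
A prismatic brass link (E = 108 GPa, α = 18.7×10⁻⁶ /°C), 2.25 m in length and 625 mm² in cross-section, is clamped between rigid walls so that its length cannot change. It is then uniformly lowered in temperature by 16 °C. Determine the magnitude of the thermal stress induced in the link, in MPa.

σ ≈ 32.3 MPa (tensile)

The supports are rigid, so the total axial strain is zero. The restrained thermal strain is ε = αΔT = 18.7×10⁻⁶ × 16 = 299.2×10⁻⁶.
σ = EαΔT = 108×10³ × 18.7×10⁻⁶ × 16 = 32.31 MPa (tensile; the link is trying to contract).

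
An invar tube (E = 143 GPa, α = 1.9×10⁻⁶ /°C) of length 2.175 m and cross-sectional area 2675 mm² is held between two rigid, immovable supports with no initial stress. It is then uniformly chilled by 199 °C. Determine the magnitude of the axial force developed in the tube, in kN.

The ends cannot move, so σ = EαΔT = 143×10³ × 1.9×10⁻⁶ × 199 = 54.07 MPa.
Then P = σA = 54.07 × 2675 mm² = 144.6 kN, tensile.

P ≈ 145 kN (tensile)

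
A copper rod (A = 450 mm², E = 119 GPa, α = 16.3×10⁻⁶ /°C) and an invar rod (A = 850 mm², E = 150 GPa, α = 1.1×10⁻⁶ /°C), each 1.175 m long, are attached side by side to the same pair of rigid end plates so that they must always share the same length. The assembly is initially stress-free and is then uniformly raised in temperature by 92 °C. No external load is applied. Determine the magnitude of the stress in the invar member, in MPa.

σ ≈ 62 MPa (tensile)

The copper has the larger α, so on heating it would change length more than the invar if both were free. The rigid plates force a common final length, so the copper is put into compression and the invar into tension, with equal and opposite forces P (no external load).
Compatibility of the two members (thermal + elastic change equal): (α₁ − α₂)ΔT = P·[1/(A₁E₁) + 1/(A₂E₂)].
|α₁ − α₂|·ΔT = 15.2×10⁻⁶ × 92 = 0.001398.
1/(A₁E₁) + 1/(A₂E₂) = 1/(450×119×10³) + 1/(850×150×10³) = 2.652×10⁻⁸ N⁻¹.
P = 0.001398 / 2.652×10⁻⁸ = 52740 N = 52.74 kN.
σ_{invar} = P/A₂ = 52740/850 = 62.04 MPa, tensile.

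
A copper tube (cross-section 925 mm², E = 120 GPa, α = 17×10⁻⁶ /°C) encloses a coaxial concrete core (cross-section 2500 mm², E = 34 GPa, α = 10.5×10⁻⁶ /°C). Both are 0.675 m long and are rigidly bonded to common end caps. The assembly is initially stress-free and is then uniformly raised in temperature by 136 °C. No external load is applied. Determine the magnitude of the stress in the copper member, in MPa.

σ ≈ 46 MPa (compressive)

The copper has the larger α, so on heating it would change length more than the concrete if both were free. The rigid plates force a common final length, so the copper is put into compression and the concrete into tension, with equal and opposite forces P (no external load).
Setting the final lengths equal and cancelling L: (α₁ − α₂)ΔT = P/(A₁E₁) + P/(A₂E₂).
|α₁ − α₂|·ΔT = 6.5×10⁻⁶ × 136 = 0.000884.
1/(A₁E₁) + 1/(A₂E₂) = 1/(925×120×10³) + 1/(2500×34×10³) = 2.077×10⁻⁸ N⁻¹.
P = 0.000884 / 2.077×10⁻⁸ = 42550 N = 42.55 kN.
σ_{copper} = P/A₁ = 42550/925 = 46 MPa, compressive.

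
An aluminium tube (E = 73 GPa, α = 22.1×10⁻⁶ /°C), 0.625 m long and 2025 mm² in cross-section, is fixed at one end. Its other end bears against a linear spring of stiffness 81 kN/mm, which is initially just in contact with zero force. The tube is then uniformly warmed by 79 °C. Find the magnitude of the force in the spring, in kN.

P ≈ 65.8 kN

Free thermal expansion: δ_free = αΔT L = 22.1×10⁻⁶ × 79 × 625 = 1.091 mm.
Let P be the compressive force at the spring. The tube shortens elastically by PL/(AE) and the spring compresses by P/k; together these equal δ_free.
P [ L/(AE) + 1/k ] = δ_free → P [ 625/(2025×73×10³) + 1/(81×10³) ] = 1.091.
P = 1.091 / 1.657×10⁻⁵ = 65840 N.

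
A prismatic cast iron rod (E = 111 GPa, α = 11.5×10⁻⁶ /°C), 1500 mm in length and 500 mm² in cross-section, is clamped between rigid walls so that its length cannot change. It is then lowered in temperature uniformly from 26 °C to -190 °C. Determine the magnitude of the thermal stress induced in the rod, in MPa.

σ ≈ 276 MPa (tensile)

Because both ends are immovable the net strain is zero, and the suppressed thermal strain is αΔT = 11.5×10⁻⁶ × 216 = 2484×10⁻⁶.
σ = EαΔT = 111×10³ × 11.5×10⁻⁶ × 216 = 275.7 MPa (tensile; the rod is trying to contract).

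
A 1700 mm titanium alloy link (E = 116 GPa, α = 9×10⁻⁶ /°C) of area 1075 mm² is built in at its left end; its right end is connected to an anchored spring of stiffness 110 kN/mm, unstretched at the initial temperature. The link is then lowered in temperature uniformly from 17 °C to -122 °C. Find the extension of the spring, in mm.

δ ≈ 0.851 mm

If the spring were absent the link would shorten by αΔT L = 9×10⁻⁶ × 139 × 1700 = 2.127 mm.
With a force P in the spring, the elastic change of the link is PL/(AE) and that of the spring is P/k; compatibility requires their sum to equal δ_free.
So P = δ_free / [L/(AE) + 1/k] = 2.127 / [ 1700/(1075×116×10³) + 1/(110×10³) ].
P = 2.127 / 2.272×10⁻⁵ = 93590 N.
Spring extension = P/k = 93590/(110×10³) = 0.8508 mm.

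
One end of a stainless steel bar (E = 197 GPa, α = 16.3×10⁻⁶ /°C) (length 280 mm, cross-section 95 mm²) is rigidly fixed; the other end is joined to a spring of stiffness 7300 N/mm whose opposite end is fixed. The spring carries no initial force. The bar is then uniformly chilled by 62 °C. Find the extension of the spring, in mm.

δ ≈ 0.255 mm

The unrestrained thermal change is αΔT L = 16.3×10⁻⁶ × 62 × 280 = 0.283 mm.
With a force P in the spring, the elastic change of the bar is PL/(AE) and that of the spring is P/k; compatibility requires their sum to equal δ_free.
So P = δ_free / [L/(AE) + 1/k] = 0.283 / [ 280/(95×197×10³) + 1/(7300) ].
P = 0.283 / 0.0001519 = 1862 N.
Spring extension = P/k = 1862/(7300) = 0.2551 mm.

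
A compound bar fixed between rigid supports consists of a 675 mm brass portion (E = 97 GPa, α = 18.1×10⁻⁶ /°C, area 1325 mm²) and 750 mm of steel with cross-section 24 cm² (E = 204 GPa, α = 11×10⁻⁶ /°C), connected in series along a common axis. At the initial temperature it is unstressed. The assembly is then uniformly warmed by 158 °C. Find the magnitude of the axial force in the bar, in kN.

P ≈ 477 kN (compressive)

If the supports were absent, the total length change would be Σ αᵢΔT Lᵢ = 18.1×10⁻⁶×158×675 + 11×10⁻⁶×158×750 = 3.234 mm.
The rigid supports impose zero overall length change; the single axial force P common to all segments must satisfy P Σ Lᵢ/(AᵢEᵢ) = δ_free.
Σ Lᵢ/(AᵢEᵢ) = 675/(1325×97×10³) + 750/(2400×204×10³) = 6.784×10⁻⁶ mm/N.
So P = 3.234 / 6.784×10⁻⁶ = 476.7 kN, compressive.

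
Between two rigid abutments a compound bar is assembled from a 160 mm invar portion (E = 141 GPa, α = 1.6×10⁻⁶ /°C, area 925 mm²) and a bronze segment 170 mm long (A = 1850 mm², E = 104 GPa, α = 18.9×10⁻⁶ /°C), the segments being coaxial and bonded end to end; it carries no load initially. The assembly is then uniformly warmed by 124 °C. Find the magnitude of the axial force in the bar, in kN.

With the walls removed the bar would change length by δ_free = Σ αᵢΔT Lᵢ = 1.6×10⁻⁶×124×160 + 18.9×10⁻⁶×124×170 = 0.4302 mm.
The rigid supports impose zero overall length change; the single axial force P common to all segments must satisfy P Σ Lᵢ/(AᵢEᵢ) = δ_free.
Σ Lᵢ/(AᵢEᵢ) = 160/(925×141×10³) + 170/(1850×104×10³) = 2.11×10⁻⁶ mm/N.
So P = 0.4302 / 2.11×10⁻⁶ = 203.8 kN, compressive.

P ≈ 204 kN (compressive)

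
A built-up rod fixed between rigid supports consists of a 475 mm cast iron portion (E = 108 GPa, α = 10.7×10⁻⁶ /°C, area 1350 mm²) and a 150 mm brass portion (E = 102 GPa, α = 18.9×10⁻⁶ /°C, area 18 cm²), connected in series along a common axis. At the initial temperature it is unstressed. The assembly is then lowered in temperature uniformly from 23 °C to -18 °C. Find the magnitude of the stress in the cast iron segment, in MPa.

σ ≈ 59 MPa (tensile)

If the supports were absent, the total length change would be Σ αᵢΔT Lᵢ = 10.7×10⁻⁶×41×475 + 18.9×10⁻⁶×41×150 = 0.3246 mm.
Since the ends are fixed, an axial force P builds up, equal in every segment, with P · Σ Lᵢ/(AᵢEᵢ) = δ_free.
The series flexibility is Σ Lᵢ/(AᵢEᵢ) = 475/(1350×108×10³) + 150/(1800×102×10³) = 4.075×10⁻⁶ mm/N.
So P = 0.3246 / 4.075×10⁻⁶ = 79.66 kN, tensile.
σ_{cast iron} = P / A = 79660 / 1350 = 59.01 MPa.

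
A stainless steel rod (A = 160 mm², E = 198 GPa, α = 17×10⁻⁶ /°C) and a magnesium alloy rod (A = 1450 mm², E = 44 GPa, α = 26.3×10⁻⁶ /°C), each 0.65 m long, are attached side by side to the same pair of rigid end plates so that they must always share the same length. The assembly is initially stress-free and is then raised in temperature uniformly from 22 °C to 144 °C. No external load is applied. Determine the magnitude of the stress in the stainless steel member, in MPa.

σ ≈ 150 MPa (tensile)

Equilibrium of a rigid end plate with no external load gives equal and opposite internal forces ±P in the two members. Since α_{magnesium alloy} > α_{stainless steel}, heating drives the magnesium alloy into compression and the stainless steel into tension.
Setting the final lengths equal and cancelling L: (α₁ − α₂)ΔT = P/(A₁E₁) + P/(A₂E₂).
|α₁ − α₂|·ΔT = 9.3×10⁻⁶ × 122 = 0.001135.
1/(A₁E₁) + 1/(A₂E₂) = 1/(160×198×10³) + 1/(1450×44×10³) = 4.724×10⁻⁸ N⁻¹.
P = 0.001135 / 4.724×10⁻⁸ = 24020 N = 24.02 kN.
σ_{stainless steel} = P/A₁ = 24020/160 = 150.1 MPa, tensile.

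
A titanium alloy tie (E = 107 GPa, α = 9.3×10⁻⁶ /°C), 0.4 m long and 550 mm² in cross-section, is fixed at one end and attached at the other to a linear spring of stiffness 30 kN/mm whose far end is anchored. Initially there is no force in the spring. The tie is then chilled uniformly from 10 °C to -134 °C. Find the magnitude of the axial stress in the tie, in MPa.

The unrestrained thermal change is αΔT L = 9.3×10⁻⁶ × 144 × 400 = 0.5357 mm.
Let P be the tensile force in the spring. The tie extends elastically by PL/(AE) and the spring stretches by P/k; together these equal δ_free.
So P = δ_free / [L/(AE) + 1/k] = 0.5357 / [ 400/(550×107×10³) + 1/(30×10³) ].
P = 0.5357 / 4.013×10⁻⁵ = 13350 N.
σ = P/A = 13350/550 = 24.27 MPa.

σ ≈ 24.3 MPa (tensile)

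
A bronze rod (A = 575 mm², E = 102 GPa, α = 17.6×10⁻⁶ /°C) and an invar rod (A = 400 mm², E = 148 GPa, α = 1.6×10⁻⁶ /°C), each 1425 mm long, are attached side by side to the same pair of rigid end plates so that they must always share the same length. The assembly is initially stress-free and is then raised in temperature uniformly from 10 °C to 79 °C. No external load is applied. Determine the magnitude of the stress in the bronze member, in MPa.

σ ≈ 56.6 MPa (compressive)

Equilibrium of a rigid end plate with no external load gives equal and opposite internal forces ±P in the two members. Since α_{bronze} > α_{invar}, heating drives the bronze into compression and the invar into tension.
Equating the net (thermal + elastic) strains gives |α₁ − α₂|·ΔT = P·[1/(A₁E₁) + 1/(A₂E₂)].
|α₁ − α₂|·ΔT = 16×10⁻⁶ × 69 = 0.001104.
1/(A₁E₁) + 1/(A₂E₂) = 1/(575×102×10³) + 1/(400×148×10³) = 3.394×10⁻⁸ N⁻¹.
So P = 0.001104 / 3.394×10⁻⁸ = 32.53 kN.
σ_{bronze} = P/A₁ = 32530/575 = 56.57 MPa, compressive.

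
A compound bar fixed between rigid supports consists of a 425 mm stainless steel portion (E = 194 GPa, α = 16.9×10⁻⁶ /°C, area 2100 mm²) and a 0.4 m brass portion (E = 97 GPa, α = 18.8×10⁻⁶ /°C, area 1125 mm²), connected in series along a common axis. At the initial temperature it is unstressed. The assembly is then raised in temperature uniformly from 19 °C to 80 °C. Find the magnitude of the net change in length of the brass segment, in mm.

|ΔL| ≈ 0.239 mm

With the walls removed the bar would change length by δ_free = Σ αᵢΔT Lᵢ = 16.9×10⁻⁶×61×425 + 18.8×10⁻⁶×61×400 = 0.8969 mm.
The rigid supports impose zero overall length change; the single axial force P common to all segments must satisfy P Σ Lᵢ/(AᵢEᵢ) = δ_free.
The series flexibility is Σ Lᵢ/(AᵢEᵢ) = 425/(2100×194×10³) + 400/(1125×97×10³) = 4.709×10⁻⁶ mm/N.
Hence P = δ_free / Σ(L/AE) = 0.8969/4.709×10⁻⁶ = 190.5 kN (compressive).
For the brass segment, free thermal change = 18.8×10⁻⁶×61×400 = 0.4587 mm and elastic change from P = 190500×400/(1125×97×10³) = 0.6982 mm; these oppose, so the net change is 0.239 mm (segment shortens).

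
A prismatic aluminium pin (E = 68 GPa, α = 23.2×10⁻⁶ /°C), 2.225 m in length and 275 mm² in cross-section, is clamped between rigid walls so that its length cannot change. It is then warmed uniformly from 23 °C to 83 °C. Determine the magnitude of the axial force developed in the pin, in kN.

With zero net strain, σ = E·αΔT = 68 GPa × 23.2×10⁻⁶ × 60 = 94.66 MPa.
Then P = σA = 94.66 × 275 mm² = 26.03 kN, compressive.

P ≈ 26 kN (compressive)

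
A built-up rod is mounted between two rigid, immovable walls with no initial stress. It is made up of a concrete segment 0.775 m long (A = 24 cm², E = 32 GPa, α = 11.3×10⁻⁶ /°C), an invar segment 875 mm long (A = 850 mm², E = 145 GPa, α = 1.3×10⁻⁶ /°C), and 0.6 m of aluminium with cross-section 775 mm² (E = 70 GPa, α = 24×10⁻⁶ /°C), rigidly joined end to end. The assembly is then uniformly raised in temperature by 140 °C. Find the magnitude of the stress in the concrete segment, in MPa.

If the supports were absent, the total length change would be Σ αᵢΔT Lᵢ = 11.3×10⁻⁶×140×775 + 1.3×10⁻⁶×140×875 + 24×10⁻⁶×140×600 = 3.401 mm.
The rigid supports impose zero overall length change; the single axial force P common to all segments must satisfy P Σ Lᵢ/(AᵢEᵢ) = δ_free.
The series flexibility is Σ Lᵢ/(AᵢEᵢ) = 775/(2400×32×10³) + 875/(850×145×10³) + 600/(775×70×10³) = 2.825×10⁻⁵ mm/N.
Hence P = δ_free / Σ(L/AE) = 3.401/2.825×10⁻⁵ = 120.4 kN (compressive).
σ_{concrete} = P / A = 120400 / 2400 = 50.17 MPa.

σ ≈ 50.2 MPa (compressive)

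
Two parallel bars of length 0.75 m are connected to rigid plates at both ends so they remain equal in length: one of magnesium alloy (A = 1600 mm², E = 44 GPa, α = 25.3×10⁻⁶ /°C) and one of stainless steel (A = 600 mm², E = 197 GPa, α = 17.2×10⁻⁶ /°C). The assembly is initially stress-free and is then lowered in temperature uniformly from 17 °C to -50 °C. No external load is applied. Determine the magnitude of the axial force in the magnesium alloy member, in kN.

P ≈ 23.9 kN (tensile in the magnesium alloy)

Equilibrium of a rigid end plate with no external load gives equal and opposite internal forces ±P in the two members. Since α_{magnesium alloy} > α_{stainless steel}, cooling drives the magnesium alloy into tension and the stainless steel into compression.
Equating the net (thermal + elastic) strains gives |α₁ − α₂|·ΔT = P·[1/(A₁E₁) + 1/(A₂E₂)].
|α₁ − α₂|·ΔT = 8.1×10⁻⁶ × 67 = 0.0005427.
1/(A₁E₁) + 1/(A₂E₂) = 1/(1600×44×10³) + 1/(600×197×10³) = 2.266×10⁻⁸ N⁻¹.
So P = 0.0005427 / 2.266×10⁻⁸ = 23.94 kN.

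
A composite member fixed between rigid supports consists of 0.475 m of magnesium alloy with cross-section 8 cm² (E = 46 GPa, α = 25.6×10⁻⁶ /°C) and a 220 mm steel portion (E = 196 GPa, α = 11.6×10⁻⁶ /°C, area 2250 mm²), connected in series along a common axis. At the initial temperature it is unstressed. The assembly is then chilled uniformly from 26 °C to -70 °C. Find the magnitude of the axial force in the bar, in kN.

P ≈ 105 kN (tensile)

Free thermal contraction of the whole bar: Σ αᵢΔT Lᵢ = 25.6×10⁻⁶×96×475 + 11.6×10⁻⁶×96×220 = 1.412 mm.
The rigid supports impose zero overall length change; the single axial force P common to all segments must satisfy P Σ Lᵢ/(AᵢEᵢ) = δ_free.
The series flexibility is Σ Lᵢ/(AᵢEᵢ) = 475/(800×46×10³) + 220/(2250×196×10³) = 1.341×10⁻⁵ mm/N.
Hence P = δ_free / Σ(L/AE) = 1.412/1.341×10⁻⁵ = 105.3 kN (tensile).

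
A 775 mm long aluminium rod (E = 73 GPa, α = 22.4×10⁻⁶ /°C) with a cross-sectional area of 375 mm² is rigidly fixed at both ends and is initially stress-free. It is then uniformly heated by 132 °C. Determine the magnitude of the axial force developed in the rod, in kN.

The ends cannot move, so σ = EαΔT = 73×10³ × 22.4×10⁻⁶ × 132 = 215.8 MPa.
P = AEαΔT = 375 × 73×10³ × 22.4×10⁻⁶ × 132 = 80.94 kN (compressive).

P ≈ 80.9 kN (compressive)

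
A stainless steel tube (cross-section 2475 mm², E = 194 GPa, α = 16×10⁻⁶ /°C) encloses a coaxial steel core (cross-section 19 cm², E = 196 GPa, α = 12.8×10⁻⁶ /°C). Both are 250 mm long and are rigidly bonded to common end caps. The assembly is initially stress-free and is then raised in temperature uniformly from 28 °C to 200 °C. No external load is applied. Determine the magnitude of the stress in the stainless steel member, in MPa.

σ ≈ 46.6 MPa (compressive)

The stainless steel has the larger α, so on heating it would change length more than the steel if both were free. The rigid plates force a common final length, so the stainless steel is put into compression and the steel into tension, with equal and opposite forces P (no external load).
Setting the final lengths equal and cancelling L: (α₁ − α₂)ΔT = P/(A₁E₁) + P/(A₂E₂).
|α₁ − α₂|·ΔT = 3.2×10⁻⁶ × 172 = 0.0005504.
1/(A₁E₁) + 1/(A₂E₂) = 1/(2475×194×10³) + 1/(1900×196×10³) = 4.768×10⁻⁹ N⁻¹.
So P = 0.0005504 / 4.768×10⁻⁹ = 115.4 kN.
σ_{stainless steel} = P/A₁ = 115400/2475 = 46.64 MPa, compressive.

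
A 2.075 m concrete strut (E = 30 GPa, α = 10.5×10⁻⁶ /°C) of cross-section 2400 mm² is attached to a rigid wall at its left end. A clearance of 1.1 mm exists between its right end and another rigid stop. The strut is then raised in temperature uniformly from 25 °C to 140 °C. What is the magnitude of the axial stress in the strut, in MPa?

Free thermal elongation = αΔT L = 10.5×10⁻⁶ × 115 × 2075 = 2.506 mm.
The gap closes (δ_free > 1.1 mm) and the wall then resists a further 2.506 − 1.1 = 1.406 mm of expansion.
That suppressed elongation corresponds to σ = E·Δ/L = 30×10³ × 1.406/2075 = 20.32 MPa.

σ ≈ 20.3 MPa (compressive)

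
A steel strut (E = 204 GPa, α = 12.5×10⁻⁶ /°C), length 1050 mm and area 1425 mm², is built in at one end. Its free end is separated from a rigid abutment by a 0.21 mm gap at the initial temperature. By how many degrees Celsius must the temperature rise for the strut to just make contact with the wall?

The gap closes when αΔT L = 0.21 mm, since the strut is still unstressed at that instant.
So ΔT = g/(αL) = 0.21/(12.5×10⁻⁶ × 1050) = 16 °C.

ΔT ≈ 16 °C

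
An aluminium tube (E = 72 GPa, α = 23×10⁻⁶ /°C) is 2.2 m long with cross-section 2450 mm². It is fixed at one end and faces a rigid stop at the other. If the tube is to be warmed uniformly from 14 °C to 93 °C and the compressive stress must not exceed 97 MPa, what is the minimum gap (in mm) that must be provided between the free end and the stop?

With no wall the tube would lengthen by αΔT L = 23×10⁻⁶ × 79 × 2200 = 3.997 mm.
At the allowable stress the elastic shortening the wall may impose is σL/E = 97 × 2200 / (72×10³) = 2.964 mm.
The gap must absorb the remainder: g_min = 3.997 − 2.964 = 1.034 mm.

g ≈ 1.03 mm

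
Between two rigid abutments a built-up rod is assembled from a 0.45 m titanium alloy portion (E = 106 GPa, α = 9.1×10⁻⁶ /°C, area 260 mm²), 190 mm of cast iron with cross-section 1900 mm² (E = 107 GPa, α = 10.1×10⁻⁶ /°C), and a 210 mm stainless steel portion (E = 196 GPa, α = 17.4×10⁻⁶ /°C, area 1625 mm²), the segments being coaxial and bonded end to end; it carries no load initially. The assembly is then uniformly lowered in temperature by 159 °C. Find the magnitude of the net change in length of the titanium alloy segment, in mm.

If the supports were absent, the total length change would be Σ αᵢΔT Lᵢ = 9.1×10⁻⁶×159×450 + 10.1×10⁻⁶×159×190 + 17.4×10⁻⁶×159×210 = 1.537 mm.
The rigid supports impose zero overall length change; the single axial force P common to all segments must satisfy P Σ Lᵢ/(AᵢEᵢ) = δ_free.
Σ Lᵢ/(AᵢEᵢ) = 450/(260×106×10³) + 190/(1900×107×10³) + 210/(1625×196×10³) = 1.792×10⁻⁵ mm/N.
So P = 1.537 / 1.792×10⁻⁵ = 85.77 kN, tensile.
For the titanium alloy segment, free thermal change = 9.1×10⁻⁶×159×450 = 0.6511 mm and elastic change from P = 85770×450/(260×106×10³) = 1.4 mm; these oppose, so the net change is 0.749 mm (segment lengthens).

|ΔL| ≈ 0.749 mm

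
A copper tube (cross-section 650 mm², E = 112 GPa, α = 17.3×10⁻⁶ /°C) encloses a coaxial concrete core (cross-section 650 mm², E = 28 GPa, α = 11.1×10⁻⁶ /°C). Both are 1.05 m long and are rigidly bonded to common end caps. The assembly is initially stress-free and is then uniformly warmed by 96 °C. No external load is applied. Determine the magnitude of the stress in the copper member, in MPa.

σ ≈ 13.3 MPa (compressive)

The copper has the larger α, so on heating it would change length more than the concrete if both were free. The rigid plates force a common final length, so the copper is put into compression and the concrete into tension, with equal and opposite forces P (no external load).
Setting the final lengths equal and cancelling L: (α₁ − α₂)ΔT = P/(A₁E₁) + P/(A₂E₂).
|α₁ − α₂|·ΔT = 6.2×10⁻⁶ × 96 = 0.0005952.
1/(A₁E₁) + 1/(A₂E₂) = 1/(650×112×10³) + 1/(650×28×10³) = 6.868×10⁻⁸ N⁻¹.
P = 0.0005952 / 6.868×10⁻⁸ = 8666 N = 8.666 kN.
σ_{copper} = P/A₁ = 8666/650 = 13.33 MPa, compressive.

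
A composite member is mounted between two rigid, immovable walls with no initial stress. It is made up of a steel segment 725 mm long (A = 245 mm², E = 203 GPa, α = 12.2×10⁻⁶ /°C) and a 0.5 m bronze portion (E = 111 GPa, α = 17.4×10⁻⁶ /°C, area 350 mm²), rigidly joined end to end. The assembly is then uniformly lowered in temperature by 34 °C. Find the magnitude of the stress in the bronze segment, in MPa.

σ ≈ 62.1 MPa (tensile)

With the walls removed the bar would change length by δ_free = Σ αᵢΔT Lᵢ = 12.2×10⁻⁶×34×725 + 17.4×10⁻⁶×34×500 = 0.5965 mm.
The walls prevent any net length change, so an axial force P (same in every segment) develops. Compatibility: P · Σ Lᵢ/(AᵢEᵢ) = δ_free.
The series flexibility is Σ Lᵢ/(AᵢEᵢ) = 725/(245×203×10³) + 500/(350×111×10³) = 2.745×10⁻⁵ mm/N.
So P = 0.5965 / 2.745×10⁻⁵ = 21.73 kN, tensile.
σ_{bronze} = P / A = 21730 / 350 = 62.1 MPa.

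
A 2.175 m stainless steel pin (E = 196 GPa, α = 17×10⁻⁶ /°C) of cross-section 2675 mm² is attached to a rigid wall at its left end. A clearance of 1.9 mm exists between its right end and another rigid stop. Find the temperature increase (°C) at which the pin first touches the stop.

The gap closes when αΔT L = 1.9 mm, since the pin is still unstressed at that instant.
So ΔT = g/(αL) = 1.9/(17×10⁻⁶ × 2175) = 51.39 °C.

ΔT ≈ 51.4 °C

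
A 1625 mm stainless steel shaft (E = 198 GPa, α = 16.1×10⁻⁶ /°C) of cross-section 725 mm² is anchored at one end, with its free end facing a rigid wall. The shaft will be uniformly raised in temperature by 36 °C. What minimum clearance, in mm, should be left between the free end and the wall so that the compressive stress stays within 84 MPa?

g ≈ 0.252 mm

Free expansion if unrestrained: δ_free = αΔT L = 16.1×10⁻⁶ × 36 × 1625 = 0.9419 mm.
A stress of 84 MPa corresponds to the wall pushing the shaft back by σL/E = 84×1625/(198×10³) = 0.6894 mm.
So the gap has to take up the difference, g_min = δ_free − σL/E = 0.9419 − 0.6894 = 0.2525 mm.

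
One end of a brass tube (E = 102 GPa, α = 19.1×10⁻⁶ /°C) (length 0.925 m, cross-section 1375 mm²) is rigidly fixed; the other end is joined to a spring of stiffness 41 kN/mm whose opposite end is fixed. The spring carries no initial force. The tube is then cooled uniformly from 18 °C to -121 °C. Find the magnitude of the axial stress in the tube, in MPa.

If the spring were absent the tube would shorten by αΔT L = 19.1×10⁻⁶ × 139 × 925 = 2.456 mm.
With a force P in the spring, the elastic change of the tube is PL/(AE) and that of the spring is P/k; compatibility requires their sum to equal δ_free.
P [ L/(AE) + 1/k ] = δ_free → P [ 925/(1375×102×10³) + 1/(41×10³) ] = 2.456.
P = 2.456 / 3.099×10⁻⁵ = 79260 N.
σ = P/A = 79260/1375 = 57.64 MPa.

σ ≈ 57.6 MPa (tensile)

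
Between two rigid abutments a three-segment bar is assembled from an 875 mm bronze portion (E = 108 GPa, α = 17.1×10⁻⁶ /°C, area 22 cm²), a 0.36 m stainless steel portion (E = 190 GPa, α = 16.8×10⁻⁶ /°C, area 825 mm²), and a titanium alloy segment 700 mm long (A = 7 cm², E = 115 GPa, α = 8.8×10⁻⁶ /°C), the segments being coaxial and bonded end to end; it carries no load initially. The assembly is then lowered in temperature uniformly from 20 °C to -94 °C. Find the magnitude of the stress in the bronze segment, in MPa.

Free thermal contraction of the whole bar: Σ αᵢΔT Lᵢ = 17.1×10⁻⁶×114×875 + 16.8×10⁻⁶×114×360 + 8.8×10⁻⁶×114×700 = 3.097 mm.
The rigid supports impose zero overall length change; the single axial force P common to all segments must satisfy P Σ Lᵢ/(AᵢEᵢ) = δ_free.
The series flexibility is Σ Lᵢ/(AᵢEᵢ) = 875/(2200×108×10³) + 360/(825×190×10³) + 700/(700×115×10³) = 1.467×10⁻⁵ mm/N.
P = 3.097 / 1.467×10⁻⁵ = 211100 N = 211.1 kN, tensile.
σ_{bronze} = P / A = 211100 / 2200 = 95.94 MPa.

σ ≈ 95.9 MPa (tensile)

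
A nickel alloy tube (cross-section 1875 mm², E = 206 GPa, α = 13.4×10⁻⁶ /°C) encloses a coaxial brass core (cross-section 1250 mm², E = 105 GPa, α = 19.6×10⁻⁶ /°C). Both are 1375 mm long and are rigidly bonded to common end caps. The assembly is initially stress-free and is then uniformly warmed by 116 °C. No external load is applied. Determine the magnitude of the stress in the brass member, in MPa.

σ ≈ 56.4 MPa (compressive)

Both members must finish at the same length. With the larger α, the brass tends to over-expand; the plates restrain it, putting the brass in compression and the nickel alloy in tension. With no external load the two internal forces are equal and opposite, magnitude P.
Equating the net (thermal + elastic) strains gives |α₁ − α₂|·ΔT = P·[1/(A₁E₁) + 1/(A₂E₂)].
|α₁ − α₂|·ΔT = 6.2×10⁻⁶ × 116 = 0.0007192.
1/(A₁E₁) + 1/(A₂E₂) = 1/(1875×206×10³) + 1/(1250×105×10³) = 1.021×10⁻⁸ N⁻¹.
So P = 0.0007192 / 1.021×10⁻⁸ = 70.45 kN.
σ_{brass} = P/A₂ = 70450/1250 = 56.36 MPa, compressive.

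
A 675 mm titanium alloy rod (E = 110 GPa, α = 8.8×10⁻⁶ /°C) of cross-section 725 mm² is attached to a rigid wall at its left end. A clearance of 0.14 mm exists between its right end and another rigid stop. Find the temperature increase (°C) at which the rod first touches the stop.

ΔT ≈ 23.6 °C

Contact occurs when the free expansion equals the gap: αΔT L = 0.14 mm.
ΔT = 0.14 / (8.8×10⁻⁶ × 675) = 23.57 °C.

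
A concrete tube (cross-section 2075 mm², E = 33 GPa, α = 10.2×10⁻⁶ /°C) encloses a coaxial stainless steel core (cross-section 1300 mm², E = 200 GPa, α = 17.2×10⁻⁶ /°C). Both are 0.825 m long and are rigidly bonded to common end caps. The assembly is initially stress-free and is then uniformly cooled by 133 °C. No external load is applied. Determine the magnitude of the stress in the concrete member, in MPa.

σ ≈ 24.3 MPa (compressive)

Both members must finish at the same length. With the larger α, the stainless steel tends to over-contract; the plates restrain it, putting the stainless steel in tension and the concrete in compression. With no external load the two internal forces are equal and opposite, magnitude P.
Setting the final lengths equal and cancelling L: (α₁ − α₂)ΔT = P/(A₁E₁) + P/(A₂E₂).
|α₁ − α₂|·ΔT = 7×10⁻⁶ × 133 = 0.000931.
1/(A₁E₁) + 1/(A₂E₂) = 1/(2075×33×10³) + 1/(1300×200×10³) = 1.845×10⁻⁸ N⁻¹.
So P = 0.000931 / 1.845×10⁻⁸ = 50.46 kN.
σ_{concrete} = P/A₁ = 50460/2075 = 24.32 MPa, compressive.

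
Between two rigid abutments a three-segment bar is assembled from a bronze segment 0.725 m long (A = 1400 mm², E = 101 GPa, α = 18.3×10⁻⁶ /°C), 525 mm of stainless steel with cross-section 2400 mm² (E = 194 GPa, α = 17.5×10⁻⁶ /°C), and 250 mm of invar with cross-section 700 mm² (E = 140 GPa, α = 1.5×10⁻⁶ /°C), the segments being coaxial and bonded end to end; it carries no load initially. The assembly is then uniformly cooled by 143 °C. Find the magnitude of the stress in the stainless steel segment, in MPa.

Free thermal contraction of the whole bar: Σ αᵢΔT Lᵢ = 18.3×10⁻⁶×143×725 + 17.5×10⁻⁶×143×525 + 1.5×10⁻⁶×143×250 = 3.265 mm.
Since the ends are fixed, an axial force P builds up, equal in every segment, with P · Σ Lᵢ/(AᵢEᵢ) = δ_free.
The series flexibility is Σ Lᵢ/(AᵢEᵢ) = 725/(1400×101×10³) + 525/(2400×194×10³) + 250/(700×140×10³) = 8.806×10⁻⁶ mm/N.
Hence P = δ_free / Σ(L/AE) = 3.265/8.806×10⁻⁶ = 370.7 kN (tensile).
σ_{stainless steel} = P / A = 370700 / 2400 = 154.5 MPa.

σ ≈ 154 MPa (tensile)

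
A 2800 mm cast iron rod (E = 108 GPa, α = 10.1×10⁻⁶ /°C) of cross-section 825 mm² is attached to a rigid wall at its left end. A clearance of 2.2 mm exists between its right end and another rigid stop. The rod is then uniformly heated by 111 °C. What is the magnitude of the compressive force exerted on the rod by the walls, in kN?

If the wall were absent the rod would grow by αΔT L = 10.1×10⁻⁶ × 111 × 2800 = 3.139 mm.
This exceeds the 2.2 mm gap, so the wall pushes back. The portion of expansion that must be recovered elastically is δ_free − gap = 3.139 − 2.2 = 0.9391 mm.
So σ = E(δ_free − g)/L = 108×10³ × 0.9391/2800 = 36.22 MPa.
Force on the wall = σA = 36.22 × 825 mm² = 29.88 kN.

P ≈ 29.9 kN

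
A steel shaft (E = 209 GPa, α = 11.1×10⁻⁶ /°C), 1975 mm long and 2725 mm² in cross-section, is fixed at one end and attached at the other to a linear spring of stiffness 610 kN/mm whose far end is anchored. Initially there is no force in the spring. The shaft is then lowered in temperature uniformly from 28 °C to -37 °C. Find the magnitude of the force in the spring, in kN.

P ≈ 279 kN

If the spring were absent the shaft would shorten by αΔT L = 11.1×10⁻⁶ × 65 × 1975 = 1.425 mm.
With a force P in the spring, the elastic change of the shaft is PL/(AE) and that of the spring is P/k; compatibility requires their sum to equal δ_free.
P [ L/(AE) + 1/k ] = δ_free → P [ 1975/(2725×209×10³) + 1/(610×10³) ] = 1.425.
P = 1.425 / 5.107×10⁻⁶ = 279000 N.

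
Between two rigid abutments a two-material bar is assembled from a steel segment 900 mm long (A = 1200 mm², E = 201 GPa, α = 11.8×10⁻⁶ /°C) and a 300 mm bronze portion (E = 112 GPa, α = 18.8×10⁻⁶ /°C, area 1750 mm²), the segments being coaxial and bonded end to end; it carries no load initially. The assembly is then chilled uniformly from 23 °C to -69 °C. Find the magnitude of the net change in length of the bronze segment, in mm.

|ΔL| ≈ 0.0837 mm

If the supports were absent, the total length change would be Σ αᵢΔT Lᵢ = 11.8×10⁻⁶×92×900 + 18.8×10⁻⁶×92×300 = 1.496 mm.
The walls prevent any net length change, so an axial force P (same in every segment) develops. Compatibility: P · Σ Lᵢ/(AᵢEᵢ) = δ_free.
Σ Lᵢ/(AᵢEᵢ) = 900/(1200×201×10³) + 300/(1750×112×10³) = 5.262×10⁻⁶ mm/N.
So P = 1.496 / 5.262×10⁻⁶ = 284.3 kN, tensile.
For the bronze segment, free thermal change = 18.8×10⁻⁶×92×300 = 0.5189 mm and elastic change from P = 284300×300/(1750×112×10³) = 0.4351 mm; these oppose, so the net change is 0.0837 mm (segment shortens).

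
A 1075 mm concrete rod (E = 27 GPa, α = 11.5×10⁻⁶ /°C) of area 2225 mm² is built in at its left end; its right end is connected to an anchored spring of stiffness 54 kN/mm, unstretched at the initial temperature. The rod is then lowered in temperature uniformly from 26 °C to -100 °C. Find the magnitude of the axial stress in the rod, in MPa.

The unrestrained thermal change is αΔT L = 11.5×10⁻⁶ × 126 × 1075 = 1.558 mm.
With a force P in the spring, the elastic change of the rod is PL/(AE) and that of the spring is P/k; compatibility requires their sum to equal δ_free.
P [ L/(AE) + 1/k ] = δ_free → P [ 1075/(2225×27×10³) + 1/(54×10³) ] = 1.558.
P = 1.558 / 3.641×10⁻⁵ = 42780 N.
σ = P/A = 42780/2225 = 19.23 MPa.

σ ≈ 19.2 MPa (tensile)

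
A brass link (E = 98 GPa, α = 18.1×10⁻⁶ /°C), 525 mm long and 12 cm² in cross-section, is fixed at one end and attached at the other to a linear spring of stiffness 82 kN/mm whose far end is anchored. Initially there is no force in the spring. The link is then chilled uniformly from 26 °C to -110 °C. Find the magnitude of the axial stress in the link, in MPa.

If the spring were absent the link would shorten by αΔT L = 18.1×10⁻⁶ × 136 × 525 = 1.292 mm.
With a force P in the spring, the elastic change of the link is PL/(AE) and that of the spring is P/k; compatibility requires their sum to equal δ_free.
So P = δ_free / [L/(AE) + 1/k] = 1.292 / [ 525/(1200×98×10³) + 1/(82×10³) ].
P = 1.292 / 1.666×10⁻⁵ = 77570 N.
σ = P/A = 77570/1200 = 64.65 MPa.

σ ≈ 64.6 MPa (tensile)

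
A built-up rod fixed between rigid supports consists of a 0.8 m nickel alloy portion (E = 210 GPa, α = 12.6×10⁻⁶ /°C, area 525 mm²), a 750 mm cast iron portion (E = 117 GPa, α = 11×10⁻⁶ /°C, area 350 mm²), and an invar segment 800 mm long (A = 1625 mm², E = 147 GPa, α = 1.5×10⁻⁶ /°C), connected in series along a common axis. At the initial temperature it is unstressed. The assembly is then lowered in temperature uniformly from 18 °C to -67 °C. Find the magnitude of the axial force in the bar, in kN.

With the walls removed the bar would change length by δ_free = Σ αᵢΔT Lᵢ = 12.6×10⁻⁶×85×800 + 11×10⁻⁶×85×750 + 1.5×10⁻⁶×85×800 = 1.66 mm.
The rigid supports impose zero overall length change; the single axial force P common to all segments must satisfy P Σ Lᵢ/(AᵢEᵢ) = δ_free.
Σ Lᵢ/(AᵢEᵢ) = 800/(525×210×10³) + 750/(350×117×10³) + 800/(1625×147×10³) = 2.892×10⁻⁵ mm/N.
Hence P = δ_free / Σ(L/AE) = 1.66/2.892×10⁻⁵ = 57.4 kN (tensile).

P ≈ 57.4 kN (tensile)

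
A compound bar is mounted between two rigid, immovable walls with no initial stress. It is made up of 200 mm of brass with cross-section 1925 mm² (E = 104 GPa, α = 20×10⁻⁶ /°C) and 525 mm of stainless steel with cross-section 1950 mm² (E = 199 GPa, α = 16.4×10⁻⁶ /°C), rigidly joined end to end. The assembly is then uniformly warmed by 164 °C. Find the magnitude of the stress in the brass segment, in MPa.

σ ≈ 457 MPa (compressive)

If the supports were absent, the total length change would be Σ αᵢΔT Lᵢ = 20×10⁻⁶×164×200 + 16.4×10⁻⁶×164×525 = 2.068 mm.
The walls prevent any net length change, so an axial force P (same in every segment) develops. Compatibility: P · Σ Lᵢ/(AᵢEᵢ) = δ_free.
Σ Lᵢ/(AᵢEᵢ) = 200/(1925×104×10³) + 525/(1950×199×10³) = 2.352×10⁻⁶ mm/N.
So P = 2.068 / 2.352×10⁻⁶ = 879.3 kN, compressive.
σ_{brass} = P / A = 879300 / 1925 = 456.8 MPa.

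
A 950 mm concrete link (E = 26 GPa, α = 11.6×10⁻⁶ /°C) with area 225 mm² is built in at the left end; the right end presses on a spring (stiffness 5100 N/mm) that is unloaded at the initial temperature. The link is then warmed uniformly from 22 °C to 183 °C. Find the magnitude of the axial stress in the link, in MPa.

Free thermal expansion: δ_free = αΔT L = 11.6×10⁻⁶ × 161 × 950 = 1.774 mm.
With a force P in the spring, the elastic change of the link is PL/(AE) and that of the spring is P/k; compatibility requires their sum to equal δ_free.
So P = δ_free / [L/(AE) + 1/k] = 1.774 / [ 950/(225×26×10³) + 1/(5100) ].
P = 1.774 / 0.0003585 = 4949 N.
σ = P/A = 4949/225 = 22 MPa.

σ ≈ 22 MPa (compressive)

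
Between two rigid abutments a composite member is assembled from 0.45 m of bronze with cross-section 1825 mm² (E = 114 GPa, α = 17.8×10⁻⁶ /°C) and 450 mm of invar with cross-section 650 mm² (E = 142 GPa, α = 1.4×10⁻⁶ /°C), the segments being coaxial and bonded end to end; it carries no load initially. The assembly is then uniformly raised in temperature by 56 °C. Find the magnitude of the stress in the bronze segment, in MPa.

σ ≈ 37.7 MPa (compressive)

Free thermal expansion of the whole bar: Σ αᵢΔT Lᵢ = 17.8×10⁻⁶×56×450 + 1.4×10⁻⁶×56×450 = 0.4838 mm.
Since the ends are fixed, an axial force P builds up, equal in every segment, with P · Σ Lᵢ/(AᵢEᵢ) = δ_free.
The series flexibility is Σ Lᵢ/(AᵢEᵢ) = 450/(1825×114×10³) + 450/(650×142×10³) = 7.038×10⁻⁶ mm/N.
So P = 0.4838 / 7.038×10⁻⁶ = 68.74 kN, compressive.
σ_{bronze} = P / A = 68740 / 1825 = 37.67 MPa.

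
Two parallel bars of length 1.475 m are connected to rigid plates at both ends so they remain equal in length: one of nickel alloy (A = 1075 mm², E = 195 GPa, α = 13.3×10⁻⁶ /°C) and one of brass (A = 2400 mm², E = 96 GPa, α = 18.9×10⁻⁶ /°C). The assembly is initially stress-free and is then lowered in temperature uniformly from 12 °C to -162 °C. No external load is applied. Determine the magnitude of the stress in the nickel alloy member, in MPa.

Both members must finish at the same length. With the larger α, the brass tends to over-contract; the plates restrain it, putting the brass in tension and the nickel alloy in compression. With no external load the two internal forces are equal and opposite, magnitude P.
Equating the net (thermal + elastic) strains gives |α₁ − α₂|·ΔT = P·[1/(A₁E₁) + 1/(A₂E₂)].
|α₁ − α₂|·ΔT = 5.6×10⁻⁶ × 174 = 0.0009744.
1/(A₁E₁) + 1/(A₂E₂) = 1/(1075×195×10³) + 1/(2400×96×10³) = 9.111×10⁻⁹ N⁻¹.
P = 0.0009744 / 9.111×10⁻⁹ = 107000 N = 107 kN.
σ_{nickel alloy} = P/A₁ = 107000/1075 = 99.49 MPa, compressive.

σ ≈ 99.5 MPa (compressive)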